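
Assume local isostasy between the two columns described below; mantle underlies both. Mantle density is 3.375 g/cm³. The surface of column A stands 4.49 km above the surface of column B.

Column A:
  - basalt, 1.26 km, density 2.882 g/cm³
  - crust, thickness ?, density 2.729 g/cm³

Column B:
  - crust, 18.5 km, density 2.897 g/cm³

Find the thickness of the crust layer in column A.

36.2 km

Take the compensation level at the base of the deeper column (depth z_c below the surface of column A) and equate Σ ρ_i t_i down to z_c; mantle fills any gap and the z_c terms cancel.
Column A: 1.26×2.882 + x×2.729 + (z_c − 1.26 − x)×3.375
Column B: 4.49×0 + 18.5×2.897 + (z_c − 4.49 − 18.5)×3.375
The z_c×3.375 term appears on both sides and cancels. Collect the known terms of each column as K = Σ(ρt)_known − 3.375 × (depth of known layers): K_A = 3.63132 − 3.375×1.26 = −0.62118; K_B = 53.5945 − 3.375×(4.49 + 18.5) = −23.99675.
Balance: K_A − x×(3.375 − 2.729) = K_B, so x = (K_A − K_B)/(3.375 − 2.729) = 23.3756/0.646 = 36.2 km.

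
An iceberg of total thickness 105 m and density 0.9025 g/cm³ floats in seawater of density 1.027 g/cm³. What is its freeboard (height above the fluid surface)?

Floating equilibrium: submerged depth d = t ρ_obj/ρ_fluid = 105 m × 0.9025/1.027 = 92.27 m.
Freeboard = t − d = 105 m − 92.27 m = 12.7 m.

12.7 m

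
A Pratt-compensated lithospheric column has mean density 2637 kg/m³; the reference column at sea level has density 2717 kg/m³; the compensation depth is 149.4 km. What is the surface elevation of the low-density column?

ρ_ref D = ρ (D + h) → h = D (ρ_ref − ρ)/ρ.
h = 149.4 km × (2717 − 2637)/2637 = 4.53 km.

4.53 km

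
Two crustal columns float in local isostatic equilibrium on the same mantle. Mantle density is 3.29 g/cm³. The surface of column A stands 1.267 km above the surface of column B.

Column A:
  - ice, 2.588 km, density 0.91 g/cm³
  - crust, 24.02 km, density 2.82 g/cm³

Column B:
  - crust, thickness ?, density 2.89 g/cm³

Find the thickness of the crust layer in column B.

33.2 km

Take the compensation level at the base of the deeper column (depth z_c below the surface of column A) and equate Σ ρ_i t_i down to z_c; mantle fills any gap and the z_c terms cancel.
Column A: 2.588×0.91 + 24.02×2.82 + (z_c − 26.608)×3.29
Column B: 1.267×0 + x×2.89 + (z_c − 1.267 − 0 − x)×3.29
The z_c×3.29 term appears on both sides and cancels. Collect the known terms of each column as K = Σ(ρt)_known − 3.29 × (depth of known layers): K_A = 70.09148 − 3.29×26.608 = −17.44884; K_B = 0 − 3.29×(1.267 + 0) = −4.16843.
Balance: K_A = K_B − x×(3.29 − 2.89), so x = (K_B − K_A)/(3.29 − 2.89) = 13.2804/0.4 = 33.2 km.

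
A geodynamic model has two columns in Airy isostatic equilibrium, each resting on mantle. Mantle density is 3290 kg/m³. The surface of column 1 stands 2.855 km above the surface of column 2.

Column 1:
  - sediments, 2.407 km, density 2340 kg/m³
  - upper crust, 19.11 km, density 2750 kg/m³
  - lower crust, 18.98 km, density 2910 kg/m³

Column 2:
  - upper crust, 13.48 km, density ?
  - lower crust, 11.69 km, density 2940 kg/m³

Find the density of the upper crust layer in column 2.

2820 kg/m³

Take the compensation level at the base of the deeper column (depth z_c below the surface of column 1) and equate Σ ρ_i t_i down to z_c; mantle fills any gap and the z_c terms cancel.
Column 1: 2.407×2340 + 19.11×2750 + 18.98×2910 + (z_c − 40.497)×3290
Column 2: 2.855×0 + 13.48×ρ + 11.69×2940 + (z_c − 2.855 − 25.17)×3290
The z_c×3290 term appears on both sides and cancels. Collect the known terms of each column as K = Σ(ρt)_known − 3290 × (depth of known layers): K_1 = 113416.68 − 3290×40.497 = −19818.45; K_2 = 34368.6 − 3290×(2.855 + 25.17) = −57833.65.
Balance: K_1 = K_2 + 13.48×ρ, so ρ = (K_1 − K_2)/13.48 = 38015.2/13.48 = 2820 kg/m³.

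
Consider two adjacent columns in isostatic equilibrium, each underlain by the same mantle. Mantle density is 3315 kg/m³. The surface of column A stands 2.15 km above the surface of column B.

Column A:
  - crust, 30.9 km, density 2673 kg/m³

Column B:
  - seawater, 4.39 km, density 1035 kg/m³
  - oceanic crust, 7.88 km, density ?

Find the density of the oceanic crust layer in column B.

2970 kg/m³

Take the compensation level at the base of the deeper column (depth z_c below the surface of column A) and equate Σ ρ_i t_i down to z_c; mantle fills any gap and the z_c terms cancel.
Column A: 30.9×2673 + (z_c − 30.9)×3315
Column B: 2.15×0 + 4.39×1035 + 7.88×ρ + (z_c − 2.15 − 12.27)×3315
The z_c×3315 term appears on both sides and cancels. Collect the known terms of each column as K = Σ(ρt)_known − 3315 × (depth of known layers): K_A = 82595.7 − 3315×30.9 = −19837.8; K_B = 4543.65 − 3315×(2.15 + 12.27) = −43258.65.
Balance: K_A = K_B + 7.88×ρ, so ρ = (K_A − K_B)/7.88 = 23420.9/7.88 = 2970 kg/m³.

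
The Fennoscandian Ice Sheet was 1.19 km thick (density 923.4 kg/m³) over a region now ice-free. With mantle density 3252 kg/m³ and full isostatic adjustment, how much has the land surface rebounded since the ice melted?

0.338 km

Removing the load lets mantle flow back in; uplift u satisfies ρ_ice t = ρ_m u.
u = t ρ_ice/ρ_m = 1.19 km × 923.4/3252 = 0.338 km.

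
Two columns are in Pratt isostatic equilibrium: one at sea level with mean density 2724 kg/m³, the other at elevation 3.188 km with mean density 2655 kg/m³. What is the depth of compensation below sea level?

ρ_ref D = ρ (D + h) → D (ρ_ref − ρ) = ρ h.
D = ρ h/(ρ_ref − ρ) = 2655 × 3.188 km/(2724 − 2655) = 123 km.

123 km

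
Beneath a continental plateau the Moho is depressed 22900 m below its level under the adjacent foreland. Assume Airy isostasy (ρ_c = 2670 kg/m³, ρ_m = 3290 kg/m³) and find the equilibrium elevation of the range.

5320 m

For local isostatic compensation: ρ_c h = (ρ_m − ρ_c) r.
h = r (ρ_m − ρ_c) / ρ_c = 22900 m × (3290 − 2670) / 2670 = 5320 m.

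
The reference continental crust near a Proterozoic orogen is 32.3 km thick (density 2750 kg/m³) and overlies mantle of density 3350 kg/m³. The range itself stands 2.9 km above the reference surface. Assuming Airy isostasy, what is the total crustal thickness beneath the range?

48.5 km

Root depth r = h ρ_c / (ρ_m − ρ_c) = 2.9 km × 2750 / 600 = 13.29 km.
Total thickness = T + h + r = 32.3 km + 2.9 km + 13.29 km = 48.5 km.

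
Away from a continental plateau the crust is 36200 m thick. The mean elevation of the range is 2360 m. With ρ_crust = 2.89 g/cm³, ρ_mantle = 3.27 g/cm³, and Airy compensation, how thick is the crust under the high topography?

Root depth r = h ρ_c / (ρ_m − ρ_c) = 2360 m × 2.89 / 0.38 = 17950 m.
Total thickness = T + h + r = 36200 m + 2360 m + 17950 m = 56500 m.

56500 m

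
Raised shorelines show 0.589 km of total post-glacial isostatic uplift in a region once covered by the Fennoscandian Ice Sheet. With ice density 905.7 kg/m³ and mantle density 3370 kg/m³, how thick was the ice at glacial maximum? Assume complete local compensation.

u = t ρ_ice/ρ_m → t = u ρ_m/ρ_ice = 0.589 km × 3370/905.7 = 2.19 km.

2.19 km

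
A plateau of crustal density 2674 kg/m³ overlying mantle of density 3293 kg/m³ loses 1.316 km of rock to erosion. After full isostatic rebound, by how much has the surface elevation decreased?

0.247 km

Rebound u = e ρ_c/ρ_m = 1.316 km × 2674/3293 = 1.069 km.
Net surface drop = e − u = 1.316 km − 1.069 km = e (ρ_m − ρ_c)/ρ_m = 0.247 km.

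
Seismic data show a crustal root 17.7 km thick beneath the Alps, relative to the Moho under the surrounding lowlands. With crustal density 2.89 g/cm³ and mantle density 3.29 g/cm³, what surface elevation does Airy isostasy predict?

Equating mass per unit area of the two columns: ρ_c h = (ρ_m − ρ_c) r.
h = r (ρ_m − ρ_c) / ρ_c = 17.7 km × (3.29 − 2.89) / 2.89 = 2.45 km.

2.45 km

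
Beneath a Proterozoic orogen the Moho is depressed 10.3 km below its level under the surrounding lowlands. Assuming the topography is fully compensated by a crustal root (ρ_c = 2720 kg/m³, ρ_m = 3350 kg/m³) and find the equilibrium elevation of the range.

By Archimedes' principle applied to the lithosphere: ρ_c h = (ρ_m − ρ_c) r.
h = r (ρ_m − ρ_c) / ρ_c = 10.3 km × (3350 − 2720) / 2720 = 2.39 km.

2.39 km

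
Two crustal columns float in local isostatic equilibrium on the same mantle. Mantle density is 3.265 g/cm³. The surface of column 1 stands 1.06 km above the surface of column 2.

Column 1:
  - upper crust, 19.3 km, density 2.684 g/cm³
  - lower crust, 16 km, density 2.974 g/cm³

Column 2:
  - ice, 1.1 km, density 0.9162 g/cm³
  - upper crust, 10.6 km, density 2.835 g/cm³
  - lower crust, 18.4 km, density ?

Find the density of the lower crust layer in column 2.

2.98 g/cm³

Take the compensation level at the base of the deeper column (depth z_c below the surface of column 1) and equate Σ ρ_i t_i down to z_c; mantle fills any gap and the z_c terms cancel.
Column 1: 19.3×2.684 + 16×2.974 + (z_c − 35.3)×3.265
Column 2: 1.06×0 + 1.1×0.9162 + 10.6×2.835 + 18.4×ρ + (z_c − 1.06 − 30.1)×3.265
The z_c×3.265 term appears on both sides and cancels. Collect the known terms of each column as K = Σ(ρt)_known − 3.265 × (depth of known layers): K_1 = 99.3852 − 3.265×35.3 = −15.8693; K_2 = 31.05882 − 3.265×(1.06 + 30.1) = −70.67858.
Balance: K_1 = K_2 + 18.4×ρ, so ρ = (K_1 − K_2)/18.4 = 54.8093/18.4 = 2.98 g/cm³.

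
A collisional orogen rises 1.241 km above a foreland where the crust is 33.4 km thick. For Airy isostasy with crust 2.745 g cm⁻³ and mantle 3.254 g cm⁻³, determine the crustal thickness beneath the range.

41.3 km

Root depth r = h ρ_c / (ρ_m − ρ_c) = 1.241 km × 2.745 / 0.509 = 6.693 km.
Total thickness = T + h + r = 33.4 km + 1.241 km + 6.693 km = 41.3 km.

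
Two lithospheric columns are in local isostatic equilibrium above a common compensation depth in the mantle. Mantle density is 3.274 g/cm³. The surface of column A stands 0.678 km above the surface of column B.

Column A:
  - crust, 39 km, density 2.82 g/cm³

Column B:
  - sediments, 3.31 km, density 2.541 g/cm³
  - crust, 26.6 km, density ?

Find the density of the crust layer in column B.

2.78 g/cm³

Take the compensation level at the base of the deeper column (depth z_c below the surface of column A) and equate Σ ρ_i t_i down to z_c; mantle fills any gap and the z_c terms cancel.
Column A: 39×2.82 + (z_c − 39)×3.274
Column B: 0.678×0 + 3.31×2.541 + 26.6×ρ + (z_c − 0.678 − 29.91)×3.274
The z_c×3.274 term appears on both sides and cancels. Collect the known terms of each column as K = Σ(ρt)_known − 3.274 × (depth of known layers): K_A = 109.98 − 3.274×39 = −17.706; K_B = 8.41071 − 3.274×(0.678 + 29.91) = −91.734402.
Balance: K_A = K_B + 26.6×ρ, so ρ = (K_A − K_B)/26.6 = 74.0284/26.6 = 2.78 g/cm³.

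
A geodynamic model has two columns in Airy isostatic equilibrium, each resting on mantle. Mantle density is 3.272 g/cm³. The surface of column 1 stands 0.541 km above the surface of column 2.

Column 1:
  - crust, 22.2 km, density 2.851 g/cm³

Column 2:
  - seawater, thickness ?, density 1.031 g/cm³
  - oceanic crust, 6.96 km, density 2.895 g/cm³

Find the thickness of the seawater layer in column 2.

Take the compensation level at the base of the deeper column (depth z_c below the surface of column 1) and equate Σ ρ_i t_i down to z_c; mantle fills any gap and the z_c terms cancel.
Column 1: 22.2×2.851 + (z_c − 22.2)×3.272
Column 2: 0.541×0 + x×1.031 + 6.96×2.895 + (z_c − 0.541 − 6.96 − x)×3.272
The z_c×3.272 term appears on both sides and cancels. Collect the known terms of each column as K = Σ(ρt)_known − 3.272 × (depth of known layers): K_1 = 63.2922 − 3.272×22.2 = −9.3462; K_2 = 20.1492 − 3.272×(0.541 + 6.96) = −4.394072.
Balance: K_1 = K_2 − x×(3.272 − 1.031), so x = (K_2 − K_1)/(3.272 − 1.031) = 4.95213/2.241 = 2.21 km.

2.21 km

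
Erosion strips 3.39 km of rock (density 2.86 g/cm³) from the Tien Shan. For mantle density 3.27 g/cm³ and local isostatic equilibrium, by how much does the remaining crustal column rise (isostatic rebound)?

Unloading: uplift u = e ρ_c/ρ_m = 3.39 km × 2.86/3.27 = 2.96 km.

2.96 km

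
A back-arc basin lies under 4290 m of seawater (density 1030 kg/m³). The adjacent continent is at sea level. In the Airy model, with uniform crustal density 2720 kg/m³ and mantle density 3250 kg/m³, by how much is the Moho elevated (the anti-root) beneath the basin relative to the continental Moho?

13700 m

For local isostatic compensation: replacing crust with seawater at the top is compensated by replacing crust with mantle at the base: d (ρ_c − ρ_w) = a (ρ_m − ρ_c).
a = d (ρ_c − ρ_w)/(ρ_m − ρ_c) = 4290 m × 1690/530 = 13700 m.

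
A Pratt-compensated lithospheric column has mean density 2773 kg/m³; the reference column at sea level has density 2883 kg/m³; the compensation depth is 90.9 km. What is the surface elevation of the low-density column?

ρ_ref D = ρ (D + h) → h = D (ρ_ref − ρ)/ρ.
h = 90.9 km × (2883 − 2773)/2773 = 3.61 km.

3.61 km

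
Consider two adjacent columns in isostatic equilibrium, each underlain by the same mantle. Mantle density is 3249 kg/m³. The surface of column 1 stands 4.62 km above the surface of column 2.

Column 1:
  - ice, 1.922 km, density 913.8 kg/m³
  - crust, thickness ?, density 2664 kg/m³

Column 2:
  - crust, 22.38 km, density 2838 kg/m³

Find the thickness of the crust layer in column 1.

Take the compensation level at the base of the deeper column (depth z_c below the surface of column 1) and equate Σ ρ_i t_i down to z_c; mantle fills any gap and the z_c terms cancel.
Column 1: 1.922×913.8 + x×2664 + (z_c − 1.922 − x)×3249
Column 2: 4.62×0 + 22.38×2838 + (z_c − 4.62 − 22.38)×3249
The z_c×3249 term appears on both sides and cancels. Collect the known terms of each column as K = Σ(ρt)_known − 3249 × (depth of known layers): K_1 = 1756.3236 − 3249×1.922 = −4488.2544; K_2 = 63514.44 − 3249×(4.62 + 22.38) = −24208.56.
Balance: K_1 − x×(3249 − 2664) = K_2, so x = (K_1 − K_2)/(3249 − 2664) = 19720.3/585 = 33.7 km.

33.7 km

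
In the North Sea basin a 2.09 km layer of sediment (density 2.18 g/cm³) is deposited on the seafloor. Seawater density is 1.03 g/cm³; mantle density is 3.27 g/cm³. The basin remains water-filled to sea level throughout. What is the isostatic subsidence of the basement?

1.07 km

Submarine loading: the sediment displaces seawater, and the subsidence is in turn flooded, so s (ρ_m − ρ_w) = t (ρ_sed − ρ_w).
s = 2.09 km × (2.18 − 1.03) / (3.27 − 1.03) = 1.07 km.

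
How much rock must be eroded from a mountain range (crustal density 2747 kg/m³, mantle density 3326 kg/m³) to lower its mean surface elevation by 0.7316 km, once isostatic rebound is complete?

4.2 km

Net drop Δ = e − u = e − e ρ_c/ρ_m = e (ρ_m − ρ_c)/ρ_m.
e = Δ ρ_m/(ρ_m − ρ_c) = 0.7316 km × 3326/579 = 4.2 km.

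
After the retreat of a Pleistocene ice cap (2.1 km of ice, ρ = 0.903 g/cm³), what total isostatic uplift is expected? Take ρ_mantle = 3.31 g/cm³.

0.573 km

Removing the load lets mantle flow back in; uplift u satisfies ρ_ice t = ρ_m u.
u = t ρ_ice/ρ_m = 2.1 km × 0.903/3.31 = 0.573 km.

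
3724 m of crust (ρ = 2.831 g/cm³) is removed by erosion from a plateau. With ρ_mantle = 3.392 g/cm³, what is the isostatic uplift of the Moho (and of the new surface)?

3110 m

Unloading: uplift u = e ρ_c/ρ_m = 3724 m × 2.831/3.392 = 3110 m.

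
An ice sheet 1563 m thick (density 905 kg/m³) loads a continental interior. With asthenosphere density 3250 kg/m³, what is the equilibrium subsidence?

By Archimedes' principle applied to the lithosphere: the ice load ρ_ice t is balanced by mantle displaced below, ρ_m s.
s = t ρ_ice / ρ_m = 1563 m × 905/3250 = 435 m.

435 m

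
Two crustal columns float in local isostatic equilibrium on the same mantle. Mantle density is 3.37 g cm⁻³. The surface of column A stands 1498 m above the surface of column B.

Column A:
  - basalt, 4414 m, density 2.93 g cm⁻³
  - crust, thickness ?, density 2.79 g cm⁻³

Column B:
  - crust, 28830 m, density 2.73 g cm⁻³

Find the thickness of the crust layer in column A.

Take the compensation level at the base of the deeper column (depth z_c below the surface of column A) and equate Σ ρ_i t_i down to z_c; mantle fills any gap and the z_c terms cancel.
Column A: 4414×2.93 + x×2.79 + (z_c − 4414 − x)×3.37
Column B: 1498×0 + 28830×2.73 + (z_c − 1498 − 28830)×3.37
The z_c×3.37 term appears on both sides and cancels. Collect the known terms of each column as K = Σ(ρt)_known − 3.37 × (depth of known layers): K_A = 12933.02 − 3.37×4414 = −1942.16; K_B = 78705.9 − 3.37×(1498 + 28830) = −23499.46.
Balance: K_A − x×(3.37 − 2.79) = K_B, so x = (K_A − K_B)/(3.37 − 2.79) = 21557.3/0.58 = 37200 m.

37200 m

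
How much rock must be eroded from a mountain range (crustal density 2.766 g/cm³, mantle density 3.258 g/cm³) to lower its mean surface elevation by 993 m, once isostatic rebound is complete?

6580 m

Net drop Δ = e − u = e − e ρ_c/ρ_m = e (ρ_m − ρ_c)/ρ_m.
e = Δ ρ_m/(ρ_m − ρ_c) = 993 m × 3.258/0.492 = 6580 m.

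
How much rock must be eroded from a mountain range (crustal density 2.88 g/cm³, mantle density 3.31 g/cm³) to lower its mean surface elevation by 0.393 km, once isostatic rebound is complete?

Net drop Δ = e − u = e − e ρ_c/ρ_m = e (ρ_m − ρ_c)/ρ_m.
e = Δ ρ_m/(ρ_m − ρ_c) = 0.393 km × 3.31/0.43 = 3.03 km.

3.03 km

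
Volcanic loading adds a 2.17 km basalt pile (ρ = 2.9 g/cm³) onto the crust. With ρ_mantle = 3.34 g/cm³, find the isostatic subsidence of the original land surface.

1.88 km

Subaerial loading: s = t ρ_load / ρ_m.
s = 2.17 km × 2.9/3.34 = 1.88 km.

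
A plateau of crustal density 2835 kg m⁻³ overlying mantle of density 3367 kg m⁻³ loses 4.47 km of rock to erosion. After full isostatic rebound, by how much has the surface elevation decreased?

0.706 km

Rebound u = e ρ_c/ρ_m = 4.47 km × 2835/3367 = 3.764 km.
Net surface drop = e − u = 4.47 km − 3.764 km = e (ρ_m − ρ_c)/ρ_m = 0.706 km.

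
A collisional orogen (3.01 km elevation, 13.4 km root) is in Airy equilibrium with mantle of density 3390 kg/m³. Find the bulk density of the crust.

2770 kg/m³

ρ_c h = (ρ_m − ρ_c) r → ρ_c (h + r) = ρ_m r → ρ_c = ρ_m r / (h + r).
ρ_c = 3390 × 13.4 km / (3.01 km + 13.4 km) = 2770 kg/m³.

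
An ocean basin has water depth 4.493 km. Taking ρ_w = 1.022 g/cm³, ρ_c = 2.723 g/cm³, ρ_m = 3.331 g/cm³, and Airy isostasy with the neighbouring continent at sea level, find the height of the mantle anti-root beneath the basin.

By Archimedes' principle applied to the lithosphere: replacing crust with seawater at the top is compensated by replacing crust with mantle at the base: d (ρ_c − ρ_w) = a (ρ_m − ρ_c).
a = d (ρ_c − ρ_w)/(ρ_m − ρ_c) = 4.493 km × 1.701/0.608 = 12.6 km.

12.6 km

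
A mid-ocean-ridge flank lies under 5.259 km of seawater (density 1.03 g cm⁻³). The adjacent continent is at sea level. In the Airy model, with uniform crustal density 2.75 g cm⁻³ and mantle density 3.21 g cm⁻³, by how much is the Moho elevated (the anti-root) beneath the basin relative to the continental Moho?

19.7 km

Isostatic balance requires: replacing crust with seawater at the top is compensated by replacing crust with mantle at the base: d (ρ_c − ρ_w) = a (ρ_m − ρ_c).
a = d (ρ_c − ρ_w)/(ρ_m − ρ_c) = 5.259 km × 1.72/0.46 = 19.7 km.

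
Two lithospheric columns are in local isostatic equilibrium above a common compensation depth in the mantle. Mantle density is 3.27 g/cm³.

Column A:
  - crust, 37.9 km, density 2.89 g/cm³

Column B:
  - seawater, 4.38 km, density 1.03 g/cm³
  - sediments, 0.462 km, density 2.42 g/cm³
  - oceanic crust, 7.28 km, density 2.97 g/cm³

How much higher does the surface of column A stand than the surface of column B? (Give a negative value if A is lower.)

0.616 km

For any compensation level in the mantle, the mantle terms cancel and isostasy reduces to e = (Σt_A − Σt_B) − (Σ(ρt)_A − Σ(ρt)_B) / ρ_m.
Σt_A = 37.9 km; Σt_B = 12.122 km; Σ(ρt)_A = 109.531; Σ(ρt)_B = 27.25104 (in km·g/cm³).
e = (37.9 − 12.122) − (109.531 − 27.25104) / 3.27 = 0.616 km.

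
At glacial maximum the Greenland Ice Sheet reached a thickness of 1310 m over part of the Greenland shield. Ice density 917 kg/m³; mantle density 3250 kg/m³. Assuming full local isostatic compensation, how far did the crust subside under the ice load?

370 m

Balancing pressure at the compensation depth: the ice load ρ_ice t is balanced by mantle displaced below, ρ_m s.
s = t ρ_ice / ρ_m = 1310 m × 917/3250 = 370 m.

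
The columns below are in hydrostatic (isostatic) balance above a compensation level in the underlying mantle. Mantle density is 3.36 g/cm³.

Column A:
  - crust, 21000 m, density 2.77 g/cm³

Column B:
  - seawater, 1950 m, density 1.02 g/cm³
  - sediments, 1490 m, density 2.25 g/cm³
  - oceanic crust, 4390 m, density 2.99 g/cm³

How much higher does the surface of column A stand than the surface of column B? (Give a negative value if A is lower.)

1350 m

For any compensation level in the mantle, the mantle terms cancel and isostasy reduces to e = (Σt_A − Σt_B) − (Σ(ρt)_A − Σ(ρt)_B) / ρ_m.
Σt_A = 21000 m; Σt_B = 7830 m; Σ(ρt)_A = 58170; Σ(ρt)_B = 18467.6 (in m·g/cm³).
e = (21000 − 7830) − (58170 − 18467.6) / 3.36 = 1350 m.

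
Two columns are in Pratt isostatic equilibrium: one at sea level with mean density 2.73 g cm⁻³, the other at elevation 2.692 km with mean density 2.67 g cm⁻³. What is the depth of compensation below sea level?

120 km

ρ_ref D = ρ (D + h) → D (ρ_ref − ρ) = ρ h.
D = ρ h/(ρ_ref − ρ) = 2.67 × 2.692 km/(2.73 − 2.67) = 120 km.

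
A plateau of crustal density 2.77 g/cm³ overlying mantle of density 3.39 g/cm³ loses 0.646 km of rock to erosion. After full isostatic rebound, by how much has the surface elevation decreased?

Rebound u = e ρ_c/ρ_m = 0.646 km × 2.77/3.39 = 0.5279 km.
Net surface drop = e − u = 0.646 km − 0.5279 km = e (ρ_m − ρ_c)/ρ_m = 0.118 km.

0.118 km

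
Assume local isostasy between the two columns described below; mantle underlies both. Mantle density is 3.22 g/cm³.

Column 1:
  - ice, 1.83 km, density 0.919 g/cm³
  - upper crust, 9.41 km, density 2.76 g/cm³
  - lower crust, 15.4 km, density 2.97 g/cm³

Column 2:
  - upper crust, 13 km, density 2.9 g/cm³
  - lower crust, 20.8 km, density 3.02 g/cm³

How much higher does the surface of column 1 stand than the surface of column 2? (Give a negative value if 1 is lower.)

1.26 km

For any compensation level in the mantle, the mantle terms cancel and isostasy reduces to e = (Σt_1 − Σt_2) − (Σ(ρt)_1 − Σ(ρt)_2) / ρ_m.
Σt_1 = 26.64 km; Σt_2 = 33.8 km; Σ(ρt)_1 = 73.39137; Σ(ρt)_2 = 100.516 (in km·g/cm³).
e = (26.64 − 33.8) − (73.39137 − 100.516) / 3.22 = 1.26 km.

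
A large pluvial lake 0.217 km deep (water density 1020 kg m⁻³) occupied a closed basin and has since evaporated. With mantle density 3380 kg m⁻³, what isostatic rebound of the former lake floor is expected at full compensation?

u = d ρ_w/ρ_m = 0.217 km × 1020/3380 = 0.0655 km.

0.0655 km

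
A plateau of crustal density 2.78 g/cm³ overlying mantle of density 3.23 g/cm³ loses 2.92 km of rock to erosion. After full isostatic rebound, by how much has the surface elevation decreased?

Rebound u = e ρ_c/ρ_m = 2.92 km × 2.78/3.23 = 2.513 km.
Net surface drop = e − u = 2.92 km − 2.513 km = e (ρ_m − ρ_c)/ρ_m = 0.407 km.

0.407 km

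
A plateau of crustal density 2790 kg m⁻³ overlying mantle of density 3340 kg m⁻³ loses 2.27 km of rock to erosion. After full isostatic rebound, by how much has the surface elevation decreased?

0.374 km

Rebound u = e ρ_c/ρ_m = 2.27 km × 2790/3340 = 1.896 km.
Net surface drop = e − u = 2.27 km − 1.896 km = e (ρ_m − ρ_c)/ρ_m = 0.374 km.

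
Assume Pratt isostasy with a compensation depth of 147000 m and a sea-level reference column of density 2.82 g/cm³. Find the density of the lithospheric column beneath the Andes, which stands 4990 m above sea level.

2.73 g/cm³

Pratt balance: ρ_ref D = ρ (D + h).
ρ = ρ_ref D/(D + h) = 2.82 × 147000 m/(147000 m + 4990 m) = 2.73 g/cm³.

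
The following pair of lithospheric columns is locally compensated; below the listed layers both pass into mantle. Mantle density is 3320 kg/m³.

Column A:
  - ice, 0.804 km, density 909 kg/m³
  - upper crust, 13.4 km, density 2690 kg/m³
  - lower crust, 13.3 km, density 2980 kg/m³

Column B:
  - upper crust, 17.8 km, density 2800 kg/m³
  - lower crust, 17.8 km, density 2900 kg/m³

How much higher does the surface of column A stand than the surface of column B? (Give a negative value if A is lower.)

For any compensation level in the mantle, the mantle terms cancel and isostasy reduces to e = (Σt_A − Σt_B) − (Σ(ρt)_A − Σ(ρt)_B) / ρ_m.
Σt_A = 27.504 km; Σt_B = 35.6 km; Σ(ρt)_A = 76410.836; Σ(ρt)_B = 101460 (in km·kg/m³).
e = (27.504 − 35.6) − (76410.836 − 101460) / 3320 = −0.551 km.

−0.551 km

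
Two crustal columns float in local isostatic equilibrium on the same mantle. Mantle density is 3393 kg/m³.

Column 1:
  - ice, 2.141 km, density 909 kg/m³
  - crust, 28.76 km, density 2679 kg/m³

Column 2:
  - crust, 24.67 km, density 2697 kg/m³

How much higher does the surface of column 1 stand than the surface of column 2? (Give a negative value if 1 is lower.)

2.56 km

For any compensation level in the mantle, the mantle terms cancel and isostasy reduces to e = (Σt_1 − Σt_2) − (Σ(ρt)_1 − Σ(ρt)_2) / ρ_m.
Σt_1 = 30.901 km; Σt_2 = 24.67 km; Σ(ρt)_1 = 78994.209; Σ(ρt)_2 = 66534.99 (in km·kg/m³).
e = (30.901 − 24.67) − (78994.209 − 66534.99) / 3393 = 2.56 km.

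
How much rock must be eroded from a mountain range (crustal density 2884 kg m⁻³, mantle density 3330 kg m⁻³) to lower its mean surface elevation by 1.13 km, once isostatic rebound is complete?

8.44 km

Net drop Δ = e − u = e − e ρ_c/ρ_m = e (ρ_m − ρ_c)/ρ_m.
e = Δ ρ_m/(ρ_m − ρ_c) = 1.13 km × 3330/446 = 8.44 km.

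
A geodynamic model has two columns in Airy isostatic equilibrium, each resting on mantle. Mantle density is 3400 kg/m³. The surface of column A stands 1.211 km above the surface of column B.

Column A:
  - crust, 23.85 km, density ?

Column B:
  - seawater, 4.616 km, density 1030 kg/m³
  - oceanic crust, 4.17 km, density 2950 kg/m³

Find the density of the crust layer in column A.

2690 kg/m³

Take the compensation level at the base of the deeper column (depth z_c below the surface of column A) and equate Σ ρ_i t_i down to z_c; mantle fills any gap and the z_c terms cancel.
Column A: 23.85×ρ + (z_c − 23.85)×3400
Column B: 1.211×0 + 4.616×1030 + 4.17×2950 + (z_c − 1.211 − 8.786)×3400
The z_c×3400 term appears on both sides and cancels. Collect the known terms of each column as K = Σ(ρt)_known − 3400 × (depth of known layers): K_A = 0 − 3400×23.85 = −81090; K_B = 17055.98 − 3400×(1.211 + 8.786) = −16933.82.
Balance: K_A + 23.85×ρ = K_B, so ρ = (K_B − K_A)/23.85 = 64156.2/23.85 = 2690 kg/m³.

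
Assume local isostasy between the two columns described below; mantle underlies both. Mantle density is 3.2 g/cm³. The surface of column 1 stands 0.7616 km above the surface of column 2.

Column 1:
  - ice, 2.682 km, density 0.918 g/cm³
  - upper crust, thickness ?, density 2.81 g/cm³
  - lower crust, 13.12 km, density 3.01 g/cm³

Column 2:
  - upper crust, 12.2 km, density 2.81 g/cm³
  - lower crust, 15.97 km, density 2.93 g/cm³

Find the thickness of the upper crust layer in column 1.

Take the compensation level at the base of the deeper column (depth z_c below the surface of column 1) and equate Σ ρ_i t_i down to z_c; mantle fills any gap and the z_c terms cancel.
Column 1: 2.682×0.918 + x×2.81 + 13.12×3.01 + (z_c − 15.802 − x)×3.2
Column 2: 0.7616×0 + 12.2×2.81 + 15.97×2.93 + (z_c − 0.7616 − 28.17)×3.2
The z_c×3.2 term appears on both sides and cancels. Collect the known terms of each column as K = Σ(ρt)_known − 3.2 × (depth of known layers): K_1 = 41.953276 − 3.2×15.802 = −8.613124; K_2 = 81.0741 − 3.2×(0.7616 + 28.17) = −11.50702.
Balance: K_1 − x×(3.2 − 2.81) = K_2, so x = (K_1 − K_2)/(3.2 − 2.81) = 2.8939/0.39 = 7.42 km.

7.42 km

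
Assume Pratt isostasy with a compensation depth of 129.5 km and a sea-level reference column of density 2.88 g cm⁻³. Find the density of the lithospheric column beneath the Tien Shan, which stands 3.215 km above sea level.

Pratt balance: ρ_ref D = ρ (D + h).
ρ = ρ_ref D/(D + h) = 2.88 × 129.5 km/(129.5 km + 3.215 km) = 2.81 g cm⁻³.

2.81 g cm⁻³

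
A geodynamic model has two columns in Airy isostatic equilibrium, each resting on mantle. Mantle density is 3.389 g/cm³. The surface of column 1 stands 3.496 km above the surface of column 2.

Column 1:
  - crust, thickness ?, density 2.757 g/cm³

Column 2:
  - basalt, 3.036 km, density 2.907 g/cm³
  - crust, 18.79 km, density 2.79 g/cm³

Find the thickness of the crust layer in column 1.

38.9 km

Take the compensation level at the base of the deeper column (depth z_c below the surface of column 1) and equate Σ ρ_i t_i down to z_c; mantle fills any gap and the z_c terms cancel.
Column 1: x×2.757 + (z_c − 0 − x)×3.389
Column 2: 3.496×0 + 3.036×2.907 + 18.79×2.79 + (z_c − 3.496 − 21.826)×3.389
The z_c×3.389 term appears on both sides and cancels. Collect the known terms of each column as K = Σ(ρt)_known − 3.389 × (depth of known layers): K_1 = 0 − 3.389×0 = 0; K_2 = 61.249752 − 3.389×(3.496 + 21.826) = −24.566506.
Balance: K_1 − x×(3.389 − 2.757) = K_2, so x = (K_1 − K_2)/(3.389 − 2.757) = 24.5665/0.632 = 38.9 km.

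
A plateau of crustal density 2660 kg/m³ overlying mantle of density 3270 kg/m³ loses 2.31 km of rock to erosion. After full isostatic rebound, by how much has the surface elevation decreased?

0.431 km

Rebound u = e ρ_c/ρ_m = 2.31 km × 2660/3270 = 1.879 km.
Net surface drop = e − u = 2.31 km − 1.879 km = e (ρ_m − ρ_c)/ρ_m = 0.431 km.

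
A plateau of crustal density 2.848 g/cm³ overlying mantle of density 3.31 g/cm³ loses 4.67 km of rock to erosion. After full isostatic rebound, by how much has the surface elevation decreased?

Rebound u = e ρ_c/ρ_m = 4.67 km × 2.848/3.31 = 4.018 km.
Net surface drop = e − u = 4.67 km − 4.018 km = e (ρ_m − ρ_c)/ρ_m = 0.652 km.

0.652 km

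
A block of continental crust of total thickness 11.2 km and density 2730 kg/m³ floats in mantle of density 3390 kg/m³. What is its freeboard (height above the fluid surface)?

2.18 km

Floating equilibrium: submerged depth d = t ρ_obj/ρ_fluid = 11.2 km × 2730/3390 = 9.019 km.
Freeboard = t − d = 11.2 km − 9.019 km = 2.18 km.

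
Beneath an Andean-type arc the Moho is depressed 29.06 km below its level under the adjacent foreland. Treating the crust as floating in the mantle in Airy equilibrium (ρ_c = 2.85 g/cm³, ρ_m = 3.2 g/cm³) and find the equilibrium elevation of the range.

By Archimedes' principle applied to the lithosphere: ρ_c h = (ρ_m − ρ_c) r.
h = r (ρ_m − ρ_c) / ρ_c = 29.06 km × (3.2 − 2.85) / 2.85 = 3.57 km.

3.57 km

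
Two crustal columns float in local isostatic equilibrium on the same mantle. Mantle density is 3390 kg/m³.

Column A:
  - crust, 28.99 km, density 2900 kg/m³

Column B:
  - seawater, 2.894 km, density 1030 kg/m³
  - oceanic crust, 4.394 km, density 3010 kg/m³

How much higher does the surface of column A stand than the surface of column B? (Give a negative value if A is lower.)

For any compensation level in the mantle, the mantle terms cancel and isostasy reduces to e = (Σt_A − Σt_B) − (Σ(ρt)_A − Σ(ρt)_B) / ρ_m.
Σt_A = 28.99 km; Σt_B = 7.288 km; Σ(ρt)_A = 84071; Σ(ρt)_B = 16206.76 (in km·kg/m³).
e = (28.99 − 7.288) − (84071 − 16206.76) / 3390 = 1.68 km.

1.68 km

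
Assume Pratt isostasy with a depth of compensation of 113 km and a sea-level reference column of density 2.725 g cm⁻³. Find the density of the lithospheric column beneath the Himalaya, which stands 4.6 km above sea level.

2.62 g cm⁻³

Pratt balance: ρ_ref D = ρ (D + h).
ρ = ρ_ref D/(D + h) = 2.725 × 113 km/(113 km + 4.6 km) = 2.62 g cm⁻³.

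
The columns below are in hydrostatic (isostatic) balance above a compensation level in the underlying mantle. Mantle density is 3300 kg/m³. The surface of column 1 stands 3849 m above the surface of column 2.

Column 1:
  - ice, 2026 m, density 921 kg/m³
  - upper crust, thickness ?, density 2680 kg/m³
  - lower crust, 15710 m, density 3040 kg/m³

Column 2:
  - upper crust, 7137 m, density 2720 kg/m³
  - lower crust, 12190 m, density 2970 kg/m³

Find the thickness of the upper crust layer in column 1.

Take the compensation level at the base of the deeper column (depth z_c below the surface of column 1) and equate Σ ρ_i t_i down to z_c; mantle fills any gap and the z_c terms cancel.
Column 1: 2026×921 + x×2680 + 15710×3040 + (z_c − 17736 − x)×3300
Column 2: 3849×0 + 7137×2720 + 12190×2970 + (z_c − 3849 − 19327)×3300
The z_c×3300 term appears on both sides and cancels. Collect the known terms of each column as K = Σ(ρt)_known − 3300 × (depth of known layers): K_1 = 49624346 − 3300×17736 = −8904454; K_2 = 55616940 − 3300×(3849 + 19327) = −20863860.
Balance: K_1 − x×(3300 − 2680) = K_2, so x = (K_1 − K_2)/(3300 − 2680) = 11959400/620 = 19300 m.

19300 m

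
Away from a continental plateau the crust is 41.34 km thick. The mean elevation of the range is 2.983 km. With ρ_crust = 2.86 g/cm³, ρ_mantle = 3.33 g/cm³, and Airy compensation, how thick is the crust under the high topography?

Root depth r = h ρ_c / (ρ_m − ρ_c) = 2.983 km × 2.86 / 0.47 = 18.15 km.
Total thickness = T + h + r = 41.34 km + 2.983 km + 18.15 km = 62.5 km.

62.5 km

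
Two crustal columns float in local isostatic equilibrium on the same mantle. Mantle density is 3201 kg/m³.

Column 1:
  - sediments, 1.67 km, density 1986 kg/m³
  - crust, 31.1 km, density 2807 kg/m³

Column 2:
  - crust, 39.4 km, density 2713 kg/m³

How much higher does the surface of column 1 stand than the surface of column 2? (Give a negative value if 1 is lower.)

For any compensation level in the mantle, the mantle terms cancel and isostasy reduces to e = (Σt_1 − Σt_2) − (Σ(ρt)_1 − Σ(ρt)_2) / ρ_m.
Σt_1 = 32.77 km; Σt_2 = 39.4 km; Σ(ρt)_1 = 90614.32; Σ(ρt)_2 = 106892.2 (in km·kg/m³).
e = (32.77 − 39.4) − (90614.32 − 106892.2) / 3201 = −1.54 km.

−1.54 km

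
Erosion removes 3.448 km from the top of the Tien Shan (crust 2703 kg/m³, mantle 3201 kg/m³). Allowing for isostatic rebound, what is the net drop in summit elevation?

0.536 km

Rebound u = e ρ_c/ρ_m = 3.448 km × 2703/3201 = 2.912 km.
Net surface drop = e − u = 3.448 km − 2.912 km = e (ρ_m − ρ_c)/ρ_m = 0.536 km.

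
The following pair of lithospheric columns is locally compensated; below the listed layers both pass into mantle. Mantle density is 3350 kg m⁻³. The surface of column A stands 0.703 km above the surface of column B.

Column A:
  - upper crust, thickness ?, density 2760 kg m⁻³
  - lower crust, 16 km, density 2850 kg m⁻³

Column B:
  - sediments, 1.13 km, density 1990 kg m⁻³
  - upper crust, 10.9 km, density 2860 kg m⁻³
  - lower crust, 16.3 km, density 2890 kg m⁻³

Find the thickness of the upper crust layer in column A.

14.8 km

Take the compensation level at the base of the deeper column (depth z_c below the surface of column A) and equate Σ ρ_i t_i down to z_c; mantle fills any gap and the z_c terms cancel.
Column A: x×2760 + 16×2850 + (z_c − 16 − x)×3350
Column B: 0.703×0 + 1.13×1990 + 10.9×2860 + 16.3×2890 + (z_c − 0.703 − 28.33)×3350
The z_c×3350 term appears on both sides and cancels. Collect the known terms of each column as K = Σ(ρt)_known − 3350 × (depth of known layers): K_A = 45600 − 3350×16 = −8000; K_B = 80529.7 − 3350×(0.703 + 28.33) = −16730.85.
Balance: K_A − x×(3350 − 2760) = K_B, so x = (K_A − K_B)/(3350 − 2760) = 8730.85/590 = 14.8 km.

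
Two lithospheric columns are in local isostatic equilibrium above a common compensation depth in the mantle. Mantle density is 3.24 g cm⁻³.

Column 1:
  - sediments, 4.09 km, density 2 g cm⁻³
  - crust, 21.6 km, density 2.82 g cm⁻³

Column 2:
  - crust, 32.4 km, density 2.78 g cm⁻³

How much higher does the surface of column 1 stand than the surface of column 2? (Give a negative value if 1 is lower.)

−0.235 km

For any compensation level in the mantle, the mantle terms cancel and isostasy reduces to e = (Σt_1 − Σt_2) − (Σ(ρt)_1 − Σ(ρt)_2) / ρ_m.
Σt_1 = 25.69 km; Σt_2 = 32.4 km; Σ(ρt)_1 = 69.092; Σ(ρt)_2 = 90.072 (in km·g cm⁻³).
e = (25.69 − 32.4) − (69.092 − 90.072) / 3.24 = −0.235 km.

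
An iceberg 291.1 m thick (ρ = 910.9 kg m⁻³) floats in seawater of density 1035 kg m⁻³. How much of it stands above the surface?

Floating equilibrium: submerged depth d = t ρ_obj/ρ_fluid = 291.1 m × 910.9/1035 = 256.2 m.
Freeboard = t − d = 291.1 m − 256.2 m = 34.9 m.

34.9 m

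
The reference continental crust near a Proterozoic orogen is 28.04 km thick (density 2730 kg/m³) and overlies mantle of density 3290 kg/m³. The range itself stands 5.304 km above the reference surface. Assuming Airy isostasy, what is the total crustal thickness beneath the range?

59.2 km

Root depth r = h ρ_c / (ρ_m − ρ_c) = 5.304 km × 2730 / 560 = 25.86 km.
Total thickness = T + h + r = 28.04 km + 5.304 km + 25.86 km = 59.2 km.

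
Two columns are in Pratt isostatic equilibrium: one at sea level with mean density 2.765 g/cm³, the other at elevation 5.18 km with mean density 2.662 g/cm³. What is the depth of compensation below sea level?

ρ_ref D = ρ (D + h) → D (ρ_ref − ρ) = ρ h.
D = ρ h/(ρ_ref − ρ) = 2.662 × 5.18 km/(2.765 − 2.662) = 134 km.

134 km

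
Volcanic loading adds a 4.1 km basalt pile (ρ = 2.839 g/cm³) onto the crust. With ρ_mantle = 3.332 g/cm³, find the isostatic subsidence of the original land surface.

Subaerial loading: s = t ρ_load / ρ_m.
s = 4.1 km × 2.839/3.332 = 3.49 km.

3.49 km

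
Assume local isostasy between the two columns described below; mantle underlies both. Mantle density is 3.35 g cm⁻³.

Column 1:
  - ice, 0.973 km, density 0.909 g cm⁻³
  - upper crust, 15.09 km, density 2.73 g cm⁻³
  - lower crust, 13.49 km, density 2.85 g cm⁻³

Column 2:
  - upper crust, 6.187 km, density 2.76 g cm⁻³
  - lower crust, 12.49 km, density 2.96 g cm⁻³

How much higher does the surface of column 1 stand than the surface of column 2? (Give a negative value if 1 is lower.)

For any compensation level in the mantle, the mantle terms cancel and isostasy reduces to e = (Σt_1 − Σt_2) − (Σ(ρt)_1 − Σ(ρt)_2) / ρ_m.
Σt_1 = 29.553 km; Σt_2 = 18.677 km; Σ(ρt)_1 = 80.526657; Σ(ρt)_2 = 54.04652 (in km·g cm⁻³).
e = (29.553 − 18.677) − (80.526657 − 54.04652) / 3.35 = 2.97 km.

2.97 km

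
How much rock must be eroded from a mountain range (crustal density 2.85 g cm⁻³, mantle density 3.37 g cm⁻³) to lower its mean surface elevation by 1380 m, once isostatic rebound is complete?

8940 m

Net drop Δ = e − u = e − e ρ_c/ρ_m = e (ρ_m − ρ_c)/ρ_m.
e = Δ ρ_m/(ρ_m − ρ_c) = 1380 m × 3.37/0.52 = 8940 m.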